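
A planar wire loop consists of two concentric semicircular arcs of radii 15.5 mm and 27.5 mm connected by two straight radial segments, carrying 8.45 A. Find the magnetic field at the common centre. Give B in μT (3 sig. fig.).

B ≈ 74.7 μT

The radial connectors point toward the centre, so dl × r̂ = 0 and they contribute nothing.
Each semicircle gives μ₀I/(4R): inner arc 1.71×10⁻⁴ T, outer arc 9.65×10⁻⁵ T.
The two arcs carry current in opposite angular senses, so their fields oppose: B = |1.71×10⁻⁴ − 9.65×10⁻⁵| = 7.47×10⁻⁵ T.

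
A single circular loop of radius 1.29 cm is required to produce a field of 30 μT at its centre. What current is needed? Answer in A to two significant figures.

I ≈ 0.62 A

At the centre of a circular loop B = μ₀I/(2R), so I = 2RB/μ₀.
With R = 0.0129 m, I = 2 × 0.0129 × 3.00×10⁻⁵ / (4π×10⁻⁷) = 0.616 A.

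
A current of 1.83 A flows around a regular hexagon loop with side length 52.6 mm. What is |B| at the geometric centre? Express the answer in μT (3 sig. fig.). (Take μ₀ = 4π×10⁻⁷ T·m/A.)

B ≈ 24.1 μT

Each side is a finite straight segment at perpendicular distance d = a/(2 tan(π/6)) = 0.04555 m from the centre, with end-angles ±π/6.
One side contributes B₁ = (μ₀I/4πd)·2 sin(π/6) = 4.02×10⁻⁶ T.
All 6 sides add in the same direction: B = 6 × 4.02×10⁻⁶ = 2.41×10⁻⁵ T.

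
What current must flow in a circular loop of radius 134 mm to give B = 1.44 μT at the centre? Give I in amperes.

I ≈ 0.307 A

At the centre of a circular loop B = μ₀I/(2R), so I = 2RB/μ₀.
With R = 0.134 m, I = 2 × 0.134 × 1.44×10⁻⁶ / (4π×10⁻⁷) = 0.307 A.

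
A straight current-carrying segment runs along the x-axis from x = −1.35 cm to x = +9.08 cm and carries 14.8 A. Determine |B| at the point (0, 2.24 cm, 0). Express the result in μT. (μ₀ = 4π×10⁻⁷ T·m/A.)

B ≈ 98.3 μT

For a finite straight segment, B = (μ₀I/4πd)(sinθ₁ + sinθ₂), where θ₁, θ₂ are the angles from the perpendicular to each end.
The perpendicular distance is d = 0.0224 m; the end-offsets along the wire are a = 0.0135 m and b = 0.0908 m.
sinθ₁ = 0.0135/√(0.0135²+0.0224²) = 0.5162; sinθ₂ = 0.0908/√(0.0908²+0.0224²) = 0.9709.
B = (4π×10⁻⁷ × 14.8) / (4π × 0.0224) × (0.5162 + 0.9709) = 9.83×10⁻⁵ T.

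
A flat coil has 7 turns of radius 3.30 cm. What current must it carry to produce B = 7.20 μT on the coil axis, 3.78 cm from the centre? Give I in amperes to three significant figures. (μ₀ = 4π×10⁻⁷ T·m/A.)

For an N-turn coil, B = Nμ₀IR²/[2(R²+z²)^(3/2)] with R = 0.033 m, z = 0.0378 m, so I = 2B(R²+z²)^(3/2)/(Nμ₀R²) = 2 × 7.20×10⁻⁶ × 1.26×10⁻⁴ / (7 × 4π×10⁻⁷ × 0.001089) = 0.190 A.

I ≈ 0.190 A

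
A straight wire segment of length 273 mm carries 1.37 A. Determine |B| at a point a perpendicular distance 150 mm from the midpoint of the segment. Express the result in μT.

B ≈ 1.23 μT

For a finite straight segment, B = (μ₀I/4πd)(sinθ₁ + sinθ₂), where θ₁, θ₂ are the angles from the perpendicular to each end.
The perpendicular from the point meets the wire at its midpoint, so each end is L/2 = 0.1365 m away along the wire.
sinθ₁ = 0.1365/√(0.1365²+0.15²) = 0.6730; sinθ₂ = 0.1365/√(0.1365²+0.15²) = 0.6730.
B = (4π×10⁻⁷ × 1.37) / (4π × 0.15) × (0.6730 + 0.6730) = 1.23×10⁻⁶ T.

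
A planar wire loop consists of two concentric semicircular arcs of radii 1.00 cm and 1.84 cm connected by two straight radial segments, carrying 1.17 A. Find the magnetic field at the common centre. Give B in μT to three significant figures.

The radial connectors point toward the centre, so dl × r̂ = 0 and they contribute nothing.
Each semicircle gives μ₀I/(4R): inner arc 3.68×10⁻⁵ T, outer arc 2.00×10⁻⁵ T.
The two arcs carry current in opposite angular senses, so their fields oppose: B = |3.68×10⁻⁵ − 2.00×10⁻⁵| = 1.68×10⁻⁵ T.

B ≈ 16.8 μT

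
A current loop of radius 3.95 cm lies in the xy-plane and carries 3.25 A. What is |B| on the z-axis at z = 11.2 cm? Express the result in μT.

On the axis of a circular loop, B = μ₀IR² / [2(R²+z²)^(3/2)].
R² + z² = (0.0395)² + (0.112)² = 0.0141 m², and (R²+z²)^(3/2) = 1.68×10⁻³ m³.
B = (4π×10⁻⁷ × 3.25 × 0.00156) / (2 × 1.68×10⁻³) = 1.90×10⁻⁶ T.

B ≈ 1.90 μT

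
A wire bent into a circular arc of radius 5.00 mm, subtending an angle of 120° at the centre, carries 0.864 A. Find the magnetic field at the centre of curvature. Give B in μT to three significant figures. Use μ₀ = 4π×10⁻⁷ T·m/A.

The Biot–Savart field of a circular arc at its centre is B = μ₀Iφ/(4πR), with φ = 2.094 rad.
B = (4π×10⁻⁷ × 0.864 × 2.094) / (4π × 0.005) = 3.62×10⁻⁵ T.

B ≈ 36.2 μT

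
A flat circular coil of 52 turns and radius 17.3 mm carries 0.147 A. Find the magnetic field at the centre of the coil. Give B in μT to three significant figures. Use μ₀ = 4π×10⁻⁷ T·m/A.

B ≈ 278 μT

For an N-turn flat coil, B = Nμ₀I/(2R) with R = 0.0173 m.
B = 52 × 5.34×10⁻⁶ T = 2.78×10⁻⁴ T.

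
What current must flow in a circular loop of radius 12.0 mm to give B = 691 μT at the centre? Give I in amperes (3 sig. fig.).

At the centre of a circular loop B = μ₀I/(2R), so I = 2RB/μ₀.
With R = 0.012 m, I = 2 × 0.012 × 6.91×10⁻⁴ / (4π×10⁻⁷) = 13.2 A.

I ≈ 13.2 A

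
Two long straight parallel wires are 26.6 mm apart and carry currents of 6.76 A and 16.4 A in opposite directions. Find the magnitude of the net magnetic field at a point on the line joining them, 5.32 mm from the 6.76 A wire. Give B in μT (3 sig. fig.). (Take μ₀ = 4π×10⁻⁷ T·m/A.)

Each long wire gives B = μ₀I/(2πd). Distances are d₁ = 0.00532 m and d₂ = 0.02128 m.
B₁ = 2.54×10⁻⁴ T, B₂ = 1.54×10⁻⁴ T.
Between antiparallel currents both contributions point the same way, so they add. B = B₁ + B₂ = 2.54×10⁻⁴ + 1.54×10⁻⁴ = 4.08×10⁻⁴ T.

B ≈ 408 μT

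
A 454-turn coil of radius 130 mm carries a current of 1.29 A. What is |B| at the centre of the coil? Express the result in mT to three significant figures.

B ≈ 2.83 mT

For an N-turn flat coil, B = Nμ₀I/(2R) with R = 0.13 m.
B = 454 × 6.23×10⁻⁶ T = 2.83×10⁻³ T.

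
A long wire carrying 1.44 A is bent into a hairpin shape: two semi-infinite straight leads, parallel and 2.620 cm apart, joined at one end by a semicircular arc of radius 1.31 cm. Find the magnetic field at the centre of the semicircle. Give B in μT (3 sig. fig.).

B ≈ 56.5 μT

The semicircular arc contributes B_arc = μ₀I·π/(4πR) = μ₀I/(4R) = 3.45×10⁻⁵ T.
Each semi-infinite lead is at perpendicular distance R = 0.0131 m from the centre, with the perpendicular foot at its near end, so it contributes μ₀I/(4πR); both point the same way, together 2.20×10⁻⁵ T.
Arc and leads all point the same direction: B = 3.45×10⁻⁵ + 2.20×10⁻⁵ = 5.65×10⁻⁵ T.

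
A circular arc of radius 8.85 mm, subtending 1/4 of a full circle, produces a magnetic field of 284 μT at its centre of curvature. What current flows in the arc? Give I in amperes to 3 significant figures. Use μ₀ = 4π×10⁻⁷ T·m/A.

For a circular arc, B = μ₀Iφ/(4πR) with φ in radians; here φ = 1.571 rad.
So I = 4πRB/(μ₀φ) = 4π × 0.00885 × 2.84×10⁻⁴ / (4π×10⁻⁷ × 1.571) = 16.0 A.

I ≈ 16.0 A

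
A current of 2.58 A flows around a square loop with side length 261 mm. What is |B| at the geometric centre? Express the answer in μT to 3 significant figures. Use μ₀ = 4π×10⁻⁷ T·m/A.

B ≈ 11.2 μT

Each side is a finite straight segment at perpendicular distance d = a/(2 tan(π/4)) = 0.1305 m from the centre, with end-angles ±π/4.
One side contributes B₁ = (μ₀I/4πd)·2 sin(π/4) = 2.80×10⁻⁶ T.
All 4 sides add in the same direction: B = 4 × 2.80×10⁻⁶ = 1.12×10⁻⁵ T.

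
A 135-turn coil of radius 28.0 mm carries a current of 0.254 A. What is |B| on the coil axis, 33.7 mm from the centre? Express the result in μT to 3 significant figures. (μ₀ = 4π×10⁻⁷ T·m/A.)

For an N-turn flat coil, B = Nμ₀IR²/[2(R²+z²)^(3/2)] with R = 0.028 m, z = 0.0337 m.
B = 135 × 1.49×10⁻⁶ T = 2.01×10⁻⁴ T.

B ≈ 201 μT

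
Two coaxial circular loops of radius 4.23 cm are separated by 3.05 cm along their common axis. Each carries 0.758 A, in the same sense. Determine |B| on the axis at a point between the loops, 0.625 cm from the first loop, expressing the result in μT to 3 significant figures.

Each loop contributes B = μ₀IR²/[2(R²+z²)^(3/2)] on the axis, with z measured from that loop.
Loop 1 (z = 0.00625 m): B₁ = 1.09×10⁻⁵ T. Loop 2 (z = 0.02425 m): B₂ = 7.35×10⁻⁶ T.
The fields add: B = B₁ + B₂ = 1.83×10⁻⁵ T.

B ≈ 18.3 μT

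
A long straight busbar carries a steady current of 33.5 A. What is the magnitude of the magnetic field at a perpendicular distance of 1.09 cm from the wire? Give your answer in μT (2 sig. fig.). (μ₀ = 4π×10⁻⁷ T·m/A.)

B ≈ 610 μT

For an infinitely long straight wire, B = μ₀I/(2πd).
B = (4π×10⁻⁷ × 33.5) / (2π × 0.0109) = 6.15×10⁻⁴ T.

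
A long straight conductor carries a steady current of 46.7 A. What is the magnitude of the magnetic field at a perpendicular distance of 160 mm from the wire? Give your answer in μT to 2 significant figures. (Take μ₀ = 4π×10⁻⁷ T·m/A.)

For an infinitely long straight wire, B = μ₀I/(2πd).
B = (4π×10⁻⁷ × 46.7) / (2π × 0.16) = 5.84×10⁻⁵ T.

B ≈ 58 μT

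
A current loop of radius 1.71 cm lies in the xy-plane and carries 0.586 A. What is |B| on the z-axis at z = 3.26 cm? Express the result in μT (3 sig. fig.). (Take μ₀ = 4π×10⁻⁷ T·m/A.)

On the axis of a circular loop, B = μ₀IR² / [2(R²+z²)^(3/2)].
R² + z² = (0.0171)² + (0.0326)² = 0.001355 m², and (R²+z²)^(3/2) = 4.99×10⁻⁵ m³.
B = (4π×10⁻⁷ × 0.586 × 0.0002924) / (2 × 4.99×10⁻⁵) = 2.16×10⁻⁶ T.

B ≈ 2.16 μT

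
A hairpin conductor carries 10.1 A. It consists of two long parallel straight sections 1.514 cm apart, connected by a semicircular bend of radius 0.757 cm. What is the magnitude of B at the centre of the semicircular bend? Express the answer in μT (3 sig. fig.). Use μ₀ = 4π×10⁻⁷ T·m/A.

The semicircular arc contributes B_arc = μ₀I·π/(4πR) = μ₀I/(4R) = 4.19×10⁻⁴ T.
Each semi-infinite lead is at perpendicular distance R = 0.00757 m from the centre, with the perpendicular foot at its near end, so it contributes μ₀I/(4πR); both point the same way, together 2.67×10⁻⁴ T.
Arc and leads all point the same direction: B = 4.19×10⁻⁴ + 2.67×10⁻⁴ = 6.86×10⁻⁴ T.

B ≈ 686 μT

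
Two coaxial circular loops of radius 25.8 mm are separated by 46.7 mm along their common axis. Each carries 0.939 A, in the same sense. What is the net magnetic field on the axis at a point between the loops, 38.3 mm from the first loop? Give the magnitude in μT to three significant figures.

B ≈ 23.6 μT

Each loop contributes B = μ₀IR²/[2(R²+z²)^(3/2)] on the axis, with z measured from that loop.
Loop 1 (z = 0.0383 m): B₁ = 3.99×10⁻⁶ T. Loop 2 (z = 0.0084 m): B₂ = 1.97×10⁻⁵ T.
The fields add: B = B₁ + B₂ = 2.36×10⁻⁵ T.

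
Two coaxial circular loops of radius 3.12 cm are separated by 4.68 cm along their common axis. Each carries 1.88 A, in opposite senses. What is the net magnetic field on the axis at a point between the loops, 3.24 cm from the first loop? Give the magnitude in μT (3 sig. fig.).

B ≈ 15.7 μT

Each loop contributes B = μ₀IR²/[2(R²+z²)^(3/2)] on the axis, with z measured from that loop.
Loop 1 (z = 0.0324 m): B₁ = 1.26×10⁻⁵ T. Loop 2 (z = 0.0144 m): B₂ = 2.83×10⁻⁵ T.
The fields oppose: B = |B₁ − B₂| = 1.57×10⁻⁵ T.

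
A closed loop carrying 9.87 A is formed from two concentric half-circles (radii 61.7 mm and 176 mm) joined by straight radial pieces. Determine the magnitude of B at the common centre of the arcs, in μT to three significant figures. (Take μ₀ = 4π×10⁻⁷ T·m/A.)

The radial connectors point toward the centre, so dl × r̂ = 0 and they contribute nothing.
Each semicircle gives μ₀I/(4R): inner arc 5.03×10⁻⁵ T, outer arc 1.76×10⁻⁵ T.
The two arcs carry current in opposite angular senses, so their fields oppose: B = |5.03×10⁻⁵ − 1.76×10⁻⁵| = 3.26×10⁻⁵ T.

B ≈ 32.6 μT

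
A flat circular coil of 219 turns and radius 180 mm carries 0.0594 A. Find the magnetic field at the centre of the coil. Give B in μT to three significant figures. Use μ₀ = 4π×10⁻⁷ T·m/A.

B ≈ 45.4 μT

For an N-turn flat coil, B = Nμ₀I/(2R) with R = 0.18 m.
B = 219 × 2.07×10⁻⁷ T = 4.54×10⁻⁵ T.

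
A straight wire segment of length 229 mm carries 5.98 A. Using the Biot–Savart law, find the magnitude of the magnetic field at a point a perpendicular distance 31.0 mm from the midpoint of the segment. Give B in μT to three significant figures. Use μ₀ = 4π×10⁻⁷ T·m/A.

B ≈ 37.2 μT

For a finite straight segment, B = (μ₀I/4πd)(sinθ₁ + sinθ₂), where θ₁, θ₂ are the angles from the perpendicular to each end.
The perpendicular from the point meets the wire at its midpoint, so each end is L/2 = 0.1145 m away along the wire.
sinθ₁ = 0.1145/√(0.1145²+0.031²) = 0.9652; sinθ₂ = 0.1145/√(0.1145²+0.031²) = 0.9652.
B = (4π×10⁻⁷ × 5.98) / (4π × 0.031) × (0.9652 + 0.9652) = 3.72×10⁻⁵ T.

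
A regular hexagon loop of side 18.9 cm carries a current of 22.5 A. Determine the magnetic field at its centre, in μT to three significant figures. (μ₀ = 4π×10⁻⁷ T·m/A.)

Each side is a finite straight segment at perpendicular distance d = a/(2 tan(π/6)) = 0.1637 m from the centre, with end-angles ±π/6.
One side contributes B₁ = (μ₀I/4πd)·2 sin(π/6) = 1.37×10⁻⁵ T.
All 6 sides add in the same direction: B = 6 × 1.37×10⁻⁵ = 8.25×10⁻⁵ T.

B ≈ 82.5 μT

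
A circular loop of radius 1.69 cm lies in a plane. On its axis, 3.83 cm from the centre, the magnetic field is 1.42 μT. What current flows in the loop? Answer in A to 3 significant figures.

On the axis of a loop, B = μ₀IR²/[2(R²+z²)^(3/2)], so I = 2B(R²+z²)^(3/2)/(μ₀R²).
R² + z² = 0.0002856 + 0.001467 = 0.001752 m²; raised to 3/2 gives 7.34×10⁻⁵ m³.
I = 2 × 1.42×10⁻⁶ × 7.34×10⁻⁵ / (1.26×10⁻⁶ × 0.0002856) = 0.581 A.

I ≈ 0.581 A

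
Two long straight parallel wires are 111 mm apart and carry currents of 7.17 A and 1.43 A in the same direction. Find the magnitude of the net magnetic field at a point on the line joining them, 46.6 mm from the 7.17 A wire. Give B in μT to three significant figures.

Each long wire gives B = μ₀I/(2πd). Distances are d₁ = 0.0466 m and d₂ = 0.0644 m.
B₁ = 3.08×10⁻⁵ T, B₂ = 4.44×10⁻⁶ T.
Between parallel currents the two contributions point in opposite directions, so they subtract. B = |B₁ − B₂| = |3.08×10⁻⁵ − 4.44×10⁻⁶| = 2.63×10⁻⁵ T.

B ≈ 26.3 μT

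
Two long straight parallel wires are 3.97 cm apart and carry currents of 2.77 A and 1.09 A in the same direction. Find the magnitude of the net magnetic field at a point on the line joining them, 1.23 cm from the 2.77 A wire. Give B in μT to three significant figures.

B ≈ 37.1 μT

Each long wire gives B = μ₀I/(2πd). Distances are d₁ = 0.0123 m and d₂ = 0.0274 m.
B₁ = 4.50×10⁻⁵ T, B₂ = 7.96×10⁻⁶ T.
Between parallel currents the two contributions point in opposite directions, so they subtract. B = |B₁ − B₂| = |4.50×10⁻⁵ − 7.96×10⁻⁶| = 3.71×10⁻⁵ T.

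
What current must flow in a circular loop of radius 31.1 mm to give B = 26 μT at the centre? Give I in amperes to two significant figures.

At the centre of a circular loop B = μ₀I/(2R), so I = 2RB/μ₀.
With R = 0.0311 m, I = 2 × 0.0311 × 2.60×10⁻⁵ / (4π×10⁻⁷) = 1.29 A.

I ≈ 1.3 A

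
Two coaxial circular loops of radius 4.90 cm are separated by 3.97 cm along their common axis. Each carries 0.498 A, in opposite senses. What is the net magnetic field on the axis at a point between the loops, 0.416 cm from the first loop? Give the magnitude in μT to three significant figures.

Each loop contributes B = μ₀IR²/[2(R²+z²)^(3/2)] on the axis, with z measured from that loop.
Loop 1 (z = 0.00416 m): B₁ = 6.32×10⁻⁶ T. Loop 2 (z = 0.03554 m): B₂ = 3.39×10⁻⁶ T.
The fields oppose: B = |B₁ − B₂| = 2.93×10⁻⁶ T.

B ≈ 2.93 μT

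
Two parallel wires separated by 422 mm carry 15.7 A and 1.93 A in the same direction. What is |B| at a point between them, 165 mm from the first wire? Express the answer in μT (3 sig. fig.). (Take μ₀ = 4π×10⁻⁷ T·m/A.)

Each long wire gives B = μ₀I/(2πd). Distances are d₁ = 0.165 m and d₂ = 0.257 m.
B₁ = 1.90×10⁻⁵ T, B₂ = 1.50×10⁻⁶ T.
Between parallel currents the two contributions point in opposite directions, so they subtract. B = |B₁ − B₂| = |1.90×10⁻⁵ − 1.50×10⁻⁶| = 1.75×10⁻⁵ T.

B ≈ 17.5 μT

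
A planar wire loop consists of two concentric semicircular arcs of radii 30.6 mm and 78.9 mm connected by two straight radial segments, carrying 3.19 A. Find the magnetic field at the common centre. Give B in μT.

B ≈ 20.0 μT

The radial connectors point toward the centre, so dl × r̂ = 0 and they contribute nothing.
Each semicircle gives μ₀I/(4R): inner arc 3.28×10⁻⁵ T, outer arc 1.27×10⁻⁵ T.
The two arcs carry current in opposite angular senses, so their fields oppose: B = |3.28×10⁻⁵ − 1.27×10⁻⁵| = 2.00×10⁻⁵ T.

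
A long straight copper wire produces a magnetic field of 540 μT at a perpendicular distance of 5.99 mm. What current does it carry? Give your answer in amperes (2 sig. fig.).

I ≈ 16 A

For a long straight wire B = μ₀I/(2πd), so I = 2πdB/μ₀.
I = 2π × 0.00599 × 5.40×10⁻⁴ / (4π×10⁻⁷) = 16.2 A.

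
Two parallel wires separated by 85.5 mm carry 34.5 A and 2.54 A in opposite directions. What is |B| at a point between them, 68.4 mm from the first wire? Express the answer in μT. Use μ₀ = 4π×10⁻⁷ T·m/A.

B ≈ 131 μT

Each long wire gives B = μ₀I/(2πd). Distances are d₁ = 0.0684 m and d₂ = 0.0171 m.
B₁ = 1.01×10⁻⁴ T, B₂ = 2.97×10⁻⁵ T.
Between antiparallel currents both contributions point the same way, so they add. B = B₁ + B₂ = 1.01×10⁻⁴ + 2.97×10⁻⁵ = 1.31×10⁻⁴ T.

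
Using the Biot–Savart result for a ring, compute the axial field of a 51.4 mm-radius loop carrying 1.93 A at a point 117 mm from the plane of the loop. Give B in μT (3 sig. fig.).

On the axis of a circular loop, B = μ₀IR² / [2(R²+z²)^(3/2)].
R² + z² = (0.0514)² + (0.117)² = 0.01633 m², and (R²+z²)^(3/2) = 2.09×10⁻³ m³.
B = (4π×10⁻⁷ × 1.93 × 0.002642) / (2 × 2.09×10⁻³) = 1.54×10⁻⁶ T.

B ≈ 1.54 μT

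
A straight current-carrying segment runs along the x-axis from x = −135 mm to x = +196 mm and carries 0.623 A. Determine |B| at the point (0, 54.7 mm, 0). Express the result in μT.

B ≈ 2.15 μT

For a finite straight segment, B = (μ₀I/4πd)(sinθ₁ + sinθ₂), where θ₁, θ₂ are the angles from the perpendicular to each end.
The perpendicular distance is d = 0.0547 m; the end-offsets along the wire are a = 0.135 m and b = 0.196 m.
sinθ₁ = 0.135/√(0.135²+0.0547²) = 0.9268; sinθ₂ = 0.196/√(0.196²+0.0547²) = 0.9632.
B = (4π×10⁻⁷ × 0.623) / (4π × 0.0547) × (0.9268 + 0.9632) = 2.15×10⁻⁶ T.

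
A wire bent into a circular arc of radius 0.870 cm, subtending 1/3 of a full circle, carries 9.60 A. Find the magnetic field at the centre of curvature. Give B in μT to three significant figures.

The Biot–Savart field of a circular arc at its centre is B = μ₀Iφ/(4πR), with φ = 2.094 rad.
B = (4π×10⁻⁷ × 9.60 × 2.094) / (4π × 0.0087) = 2.31×10⁻⁴ T.

B ≈ 231 μT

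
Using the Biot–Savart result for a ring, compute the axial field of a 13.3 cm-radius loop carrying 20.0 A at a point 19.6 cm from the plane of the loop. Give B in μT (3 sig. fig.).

B ≈ 16.7 μT

On the axis of a circular loop, B = μ₀IR² / [2(R²+z²)^(3/2)].
R² + z² = (0.133)² + (0.196)² = 0.05611 m², and (R²+z²)^(3/2) = 1.33×10⁻² m³.
B = (4π×10⁻⁷ × 20.0 × 0.01769) / (2 × 1.33×10⁻²) = 1.67×10⁻⁵ T.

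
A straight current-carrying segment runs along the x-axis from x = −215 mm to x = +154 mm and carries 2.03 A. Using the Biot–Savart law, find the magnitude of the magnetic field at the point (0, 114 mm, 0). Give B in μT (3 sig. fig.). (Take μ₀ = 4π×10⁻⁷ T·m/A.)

B ≈ 3.00 μT

For a finite straight segment, B = (μ₀I/4πd)(sinθ₁ + sinθ₂), where θ₁, θ₂ are the angles from the perpendicular to each end.
The perpendicular distance is d = 0.114 m; the end-offsets along the wire are a = 0.215 m and b = 0.154 m.
sinθ₁ = 0.215/√(0.215²+0.114²) = 0.8835; sinθ₂ = 0.154/√(0.154²+0.114²) = 0.8037.
B = (4π×10⁻⁷ × 2.03) / (4π × 0.114) × (0.8835 + 0.8037) = 3.00×10⁻⁶ T.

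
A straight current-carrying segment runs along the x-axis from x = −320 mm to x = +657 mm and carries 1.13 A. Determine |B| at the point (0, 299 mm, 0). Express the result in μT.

For a finite straight segment, B = (μ₀I/4πd)(sinθ₁ + sinθ₂), where θ₁, θ₂ are the angles from the perpendicular to each end.
The perpendicular distance is d = 0.299 m; the end-offsets along the wire are a = 0.32 m and b = 0.657 m.
sinθ₁ = 0.32/√(0.32²+0.299²) = 0.7307; sinθ₂ = 0.657/√(0.657²+0.299²) = 0.9102.
B = (4π×10⁻⁷ × 1.13) / (4π × 0.299) × (0.7307 + 0.9102) = 6.20×10⁻⁷ T.

B ≈ 0.620 μT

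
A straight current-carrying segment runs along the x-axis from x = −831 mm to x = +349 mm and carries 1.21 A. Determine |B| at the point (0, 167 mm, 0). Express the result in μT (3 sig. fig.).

B ≈ 1.36 μT

For a finite straight segment, B = (μ₀I/4πd)(sinθ₁ + sinθ₂), where θ₁, θ₂ are the angles from the perpendicular to each end.
The perpendicular distance is d = 0.167 m; the end-offsets along the wire are a = 0.831 m and b = 0.349 m.
sinθ₁ = 0.831/√(0.831²+0.167²) = 0.9804; sinθ₂ = 0.349/√(0.349²+0.167²) = 0.9020.
B = (4π×10⁻⁷ × 1.21) / (4π × 0.167) × (0.9804 + 0.9020) = 1.36×10⁻⁶ T.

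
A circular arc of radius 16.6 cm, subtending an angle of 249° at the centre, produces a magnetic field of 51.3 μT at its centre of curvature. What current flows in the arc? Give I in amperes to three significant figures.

For a circular arc, B = μ₀Iφ/(4πR) with φ in radians; here φ = 4.346 rad.
So I = 4πRB/(μ₀φ) = 4π × 0.166 × 5.13×10⁻⁵ / (4π×10⁻⁷ × 4.346) = 19.6 A.

I ≈ 19.6 A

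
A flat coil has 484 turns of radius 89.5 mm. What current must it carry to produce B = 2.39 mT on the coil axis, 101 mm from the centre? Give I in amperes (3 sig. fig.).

For an N-turn coil, B = Nμ₀IR²/[2(R²+z²)^(3/2)] with R = 0.0895 m, z = 0.101 m, so I = 2B(R²+z²)^(3/2)/(Nμ₀R²) = 2 × 2.39×10⁻³ × 2.46×10⁻³ / (484 × 4π×10⁻⁷ × 0.00801) = 2.41 A.

I ≈ 2.41 A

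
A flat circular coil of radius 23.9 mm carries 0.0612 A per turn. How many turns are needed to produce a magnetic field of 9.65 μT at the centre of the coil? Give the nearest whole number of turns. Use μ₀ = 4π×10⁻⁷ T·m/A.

For an N-turn coil, B = Nμ₀I/(2R). A single turn gives B₁ = 1.61×10⁻⁶ T with R = 0.0239 m.
N = B/B₁ = 9.65×10⁻⁶ / 1.61×10⁻⁶ = 6.00.

N = 6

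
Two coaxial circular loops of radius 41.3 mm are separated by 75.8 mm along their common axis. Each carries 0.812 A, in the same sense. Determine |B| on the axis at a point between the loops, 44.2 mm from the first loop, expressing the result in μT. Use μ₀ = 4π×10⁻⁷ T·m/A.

Each loop contributes B = μ₀IR²/[2(R²+z²)^(3/2)] on the axis, with z measured from that loop.
Loop 1 (z = 0.0442 m): B₁ = 3.93×10⁻⁶ T. Loop 2 (z = 0.0316 m): B₂ = 6.19×10⁻⁶ T.
The fields add: B = B₁ + B₂ = 1.01×10⁻⁵ T.

B ≈ 10.1 μT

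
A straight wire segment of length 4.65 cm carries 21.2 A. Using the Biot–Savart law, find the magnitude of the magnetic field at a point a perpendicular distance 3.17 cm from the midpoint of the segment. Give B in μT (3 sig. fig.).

For a finite straight segment, B = (μ₀I/4πd)(sinθ₁ + sinθ₂), where θ₁, θ₂ are the angles from the perpendicular to each end.
The perpendicular from the point meets the wire at its midpoint, so each end is L/2 = 0.02325 m away along the wire.
sinθ₁ = 0.02325/√(0.02325²+0.0317²) = 0.5914; sinθ₂ = 0.02325/√(0.02325²+0.0317²) = 0.5914.
B = (4π×10⁻⁷ × 21.2) / (4π × 0.0317) × (0.5914 + 0.5914) = 7.91×10⁻⁵ T.

B ≈ 79.1 μT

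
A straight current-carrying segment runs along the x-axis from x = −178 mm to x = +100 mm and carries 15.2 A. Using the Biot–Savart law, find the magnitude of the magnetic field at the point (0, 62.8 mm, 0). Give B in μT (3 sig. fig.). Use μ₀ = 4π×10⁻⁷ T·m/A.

B ≈ 43.3 μT

For a finite straight segment, B = (μ₀I/4πd)(sinθ₁ + sinθ₂), where θ₁, θ₂ are the angles from the perpendicular to each end.
The perpendicular distance is d = 0.0628 m; the end-offsets along the wire are a = 0.178 m and b = 0.1 m.
sinθ₁ = 0.178/√(0.178²+0.0628²) = 0.9430; sinθ₂ = 0.1/√(0.1²+0.0628²) = 0.8469.
B = (4π×10⁻⁷ × 15.2) / (4π × 0.0628) × (0.9430 + 0.8469) = 4.33×10⁻⁵ T.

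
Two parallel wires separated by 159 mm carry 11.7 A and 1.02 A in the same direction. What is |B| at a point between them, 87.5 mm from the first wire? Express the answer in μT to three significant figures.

B ≈ 23.9 μT

Each long wire gives B = μ₀I/(2πd). Distances are d₁ = 0.0875 m and d₂ = 0.0715 m.
B₁ = 2.67×10⁻⁵ T, B₂ = 2.85×10⁻⁶ T.
Between parallel currents the two contributions point in opposite directions, so they subtract. B = |B₁ − B₂| = |2.67×10⁻⁵ − 2.85×10⁻⁶| = 2.39×10⁻⁵ T.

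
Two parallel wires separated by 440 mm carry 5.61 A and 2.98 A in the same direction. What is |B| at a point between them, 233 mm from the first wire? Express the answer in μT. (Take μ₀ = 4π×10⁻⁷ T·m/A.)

Each long wire gives B = μ₀I/(2πd). Distances are d₁ = 0.233 m and d₂ = 0.207 m.
B₁ = 4.82×10⁻⁶ T, B₂ = 2.88×10⁻⁶ T.
Between parallel currents the two contributions point in opposite directions, so they subtract. B = |B₁ − B₂| = |4.82×10⁻⁶ − 2.88×10⁻⁶| = 1.94×10⁻⁶ T.

B ≈ 1.94 μT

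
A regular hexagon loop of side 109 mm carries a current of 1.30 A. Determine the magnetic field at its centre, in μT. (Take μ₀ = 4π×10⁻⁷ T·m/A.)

Each side is a finite straight segment at perpendicular distance d = a/(2 tan(π/6)) = 0.0944 m from the centre, with end-angles ±π/6.
One side contributes B₁ = (μ₀I/4πd)·2 sin(π/6) = 1.38×10⁻⁶ T.
All 6 sides add in the same direction: B = 6 × 1.38×10⁻⁶ = 8.26×10⁻⁶ T.

B ≈ 8.26 μT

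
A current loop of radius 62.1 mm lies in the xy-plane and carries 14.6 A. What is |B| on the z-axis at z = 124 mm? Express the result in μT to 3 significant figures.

B ≈ 13.3 μT

On the axis of a circular loop, B = μ₀IR² / [2(R²+z²)^(3/2)].
R² + z² = (0.0621)² + (0.124)² = 0.01923 m², and (R²+z²)^(3/2) = 2.67×10⁻³ m³.
B = (4π×10⁻⁷ × 14.6 × 0.003856) / (2 × 2.67×10⁻³) = 1.33×10⁻⁵ T.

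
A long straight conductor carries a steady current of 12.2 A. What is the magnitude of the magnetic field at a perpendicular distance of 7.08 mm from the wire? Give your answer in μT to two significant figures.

B ≈ 340 μT

For an infinitely long straight wire, B = μ₀I/(2πd).
B = (4π×10⁻⁷ × 12.2) / (2π × 0.00708) = 3.45×10⁻⁴ T.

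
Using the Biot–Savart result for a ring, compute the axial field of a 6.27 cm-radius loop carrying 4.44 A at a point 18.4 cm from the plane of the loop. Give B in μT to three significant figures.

B ≈ 1.49 μT

On the axis of a circular loop, B = μ₀IR² / [2(R²+z²)^(3/2)].
R² + z² = (0.0627)² + (0.184)² = 0.03779 m², and (R²+z²)^(3/2) = 7.35×10⁻³ m³.
B = (4π×10⁻⁷ × 4.44 × 0.003931) / (2 × 7.35×10⁻³) = 1.49×10⁻⁶ T.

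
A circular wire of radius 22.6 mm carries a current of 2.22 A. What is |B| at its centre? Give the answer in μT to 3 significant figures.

At the centre of a circular loop the Biot–Savart law gives B = μ₀I/(2R).
B = (4π×10⁻⁷ × 2.22) / (2 × 0.0226) = 6.17×10⁻⁵ T.

B ≈ 61.7 μT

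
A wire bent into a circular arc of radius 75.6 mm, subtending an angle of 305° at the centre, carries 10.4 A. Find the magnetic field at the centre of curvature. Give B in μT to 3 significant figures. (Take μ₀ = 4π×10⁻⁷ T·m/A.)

B ≈ 73.2 μT

The Biot–Savart field of a circular arc at its centre is B = μ₀Iφ/(4πR), with φ = 5.323 rad.
B = (4π×10⁻⁷ × 10.4 × 5.323) / (4π × 0.0756) = 7.32×10⁻⁵ T.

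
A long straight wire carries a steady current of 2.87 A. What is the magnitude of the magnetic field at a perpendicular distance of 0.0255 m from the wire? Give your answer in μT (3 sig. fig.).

For an infinitely long straight wire, B = μ₀I/(2πd).
B = (4π×10⁻⁷ × 2.87) / (2π × 0.0255) = 2.25×10⁻⁵ T.

B ≈ 22.5 μT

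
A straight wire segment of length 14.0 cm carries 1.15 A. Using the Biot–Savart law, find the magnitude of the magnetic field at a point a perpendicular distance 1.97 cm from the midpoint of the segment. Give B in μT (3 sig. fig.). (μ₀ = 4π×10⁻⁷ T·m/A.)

For a finite straight segment, B = (μ₀I/4πd)(sinθ₁ + sinθ₂), where θ₁, θ₂ are the angles from the perpendicular to each end.
The perpendicular from the point meets the wire at its midpoint, so each end is L/2 = 0.07 m away along the wire.
sinθ₁ = 0.07/√(0.07²+0.0197²) = 0.9626; sinθ₂ = 0.07/√(0.07²+0.0197²) = 0.9626.
B = (4π×10⁻⁷ × 1.15) / (4π × 0.0197) × (0.9626 + 0.9626) = 1.12×10⁻⁵ T.

B ≈ 11.2 μT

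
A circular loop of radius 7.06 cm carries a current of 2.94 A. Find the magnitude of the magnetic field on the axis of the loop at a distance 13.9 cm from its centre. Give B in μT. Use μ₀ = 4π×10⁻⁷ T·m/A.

B ≈ 2.43 μT

On the axis of a circular loop, B = μ₀IR² / [2(R²+z²)^(3/2)].
R² + z² = (0.0706)² + (0.139)² = 0.02431 m², and (R²+z²)^(3/2) = 3.79×10⁻³ m³.
B = (4π×10⁻⁷ × 2.94 × 0.004984) / (2 × 3.79×10⁻³) = 2.43×10⁻⁶ T.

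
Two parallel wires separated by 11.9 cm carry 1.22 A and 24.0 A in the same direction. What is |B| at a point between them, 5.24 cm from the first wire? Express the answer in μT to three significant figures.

Each long wire gives B = μ₀I/(2πd). Distances are d₁ = 0.0524 m and d₂ = 0.0666 m.
B₁ = 4.66×10⁻⁶ T, B₂ = 7.21×10⁻⁵ T.
Between parallel currents the two contributions point in opposite directions, so they subtract. B = |B₁ − B₂| = |4.66×10⁻⁶ − 7.21×10⁻⁵| = 6.74×10⁻⁵ T.

B ≈ 67.4 μT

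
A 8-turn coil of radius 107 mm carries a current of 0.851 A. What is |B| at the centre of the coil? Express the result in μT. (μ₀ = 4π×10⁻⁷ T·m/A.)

B ≈ 40.0 μT

For an N-turn flat coil, B = Nμ₀I/(2R) with R = 0.107 m.
B = 8 × 5.00×10⁻⁶ T = 4.00×10⁻⁵ T.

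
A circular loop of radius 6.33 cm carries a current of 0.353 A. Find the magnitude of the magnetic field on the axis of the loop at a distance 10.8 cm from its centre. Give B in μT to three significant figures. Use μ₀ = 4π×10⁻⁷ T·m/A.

On the axis of a circular loop, B = μ₀IR² / [2(R²+z²)^(3/2)].
R² + z² = (0.0633)² + (0.108)² = 0.01567 m², and (R²+z²)^(3/2) = 1.96×10⁻³ m³.
B = (4π×10⁻⁷ × 0.353 × 0.004007) / (2 × 1.96×10⁻³) = 4.53×10⁻⁷ T.

B ≈ 0.453 μT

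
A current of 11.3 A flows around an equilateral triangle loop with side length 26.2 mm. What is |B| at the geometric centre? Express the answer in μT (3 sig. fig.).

B ≈ 776 μT

Each side is a finite straight segment at perpendicular distance d = a/(2 tan(π/3)) = 0.007563 m from the centre, with end-angles ±π/3.
One side contributes B₁ = (μ₀I/4πd)·2 sin(π/3) = 2.59×10⁻⁴ T.
All 3 sides add in the same direction: B = 3 × 2.59×10⁻⁴ = 7.76×10⁻⁴ T.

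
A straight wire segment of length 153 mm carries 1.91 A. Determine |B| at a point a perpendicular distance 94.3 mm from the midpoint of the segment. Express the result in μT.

For a finite straight segment, B = (μ₀I/4πd)(sinθ₁ + sinθ₂), where θ₁, θ₂ are the angles from the perpendicular to each end.
The perpendicular from the point meets the wire at its midpoint, so each end is L/2 = 0.0765 m away along the wire.
sinθ₁ = 0.0765/√(0.0765²+0.0943²) = 0.6300; sinθ₂ = 0.0765/√(0.0765²+0.0943²) = 0.6300.
B = (4π×10⁻⁷ × 1.91) / (4π × 0.0943) × (0.6300 + 0.6300) = 2.55×10⁻⁶ T.

B ≈ 2.55 μT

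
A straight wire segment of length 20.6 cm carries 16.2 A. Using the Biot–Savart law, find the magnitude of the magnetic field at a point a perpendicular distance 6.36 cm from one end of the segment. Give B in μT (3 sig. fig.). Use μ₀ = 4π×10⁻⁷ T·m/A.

B ≈ 24.3 μT

For a finite straight segment, B = (μ₀I/4πd)(sinθ₁ + sinθ₂), where θ₁, θ₂ are the angles from the perpendicular to each end.
The perpendicular foot is at one end, so the two end-offsets along the wire are 0 and L = 0.206 m.
sinθ₁ = 0/√(0²+0.0636²) = 0.0000; sinθ₂ = 0.206/√(0.206²+0.0636²) = 0.9555.
B = (4π×10⁻⁷ × 16.2) / (4π × 0.0636) × (0.0000 + 0.9555) = 2.43×10⁻⁵ T.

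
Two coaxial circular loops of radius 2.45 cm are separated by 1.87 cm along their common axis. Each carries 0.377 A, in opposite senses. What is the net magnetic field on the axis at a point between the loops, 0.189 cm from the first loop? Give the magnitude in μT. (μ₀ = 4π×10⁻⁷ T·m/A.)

Each loop contributes B = μ₀IR²/[2(R²+z²)^(3/2)] on the axis, with z measured from that loop.
Loop 1 (z = 0.00189 m): B₁ = 9.58×10⁻⁶ T. Loop 2 (z = 0.01681 m): B₂ = 5.42×10⁻⁶ T.
The fields oppose: B = |B₁ − B₂| = 4.16×10⁻⁶ T.

B ≈ 4.16 μT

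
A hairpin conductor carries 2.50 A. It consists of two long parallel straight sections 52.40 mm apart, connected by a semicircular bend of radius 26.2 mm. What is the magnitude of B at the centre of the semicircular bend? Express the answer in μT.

The semicircular arc contributes B_arc = μ₀I·π/(4πR) = μ₀I/(4R) = 3.00×10⁻⁵ T.
Each semi-infinite lead is at perpendicular distance R = 0.0262 m from the centre, with the perpendicular foot at its near end, so it contributes μ₀I/(4πR); both point the same way, together 1.91×10⁻⁵ T.
Arc and leads all point the same direction: B = 3.00×10⁻⁵ + 1.91×10⁻⁵ = 4.91×10⁻⁵ T.

B ≈ 49.1 μT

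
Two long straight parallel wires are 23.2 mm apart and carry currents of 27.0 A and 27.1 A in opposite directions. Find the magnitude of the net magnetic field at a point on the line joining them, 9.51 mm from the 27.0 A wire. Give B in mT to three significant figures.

B ≈ 0.964 mT

Each long wire gives B = μ₀I/(2πd). Distances are d₁ = 0.00951 m and d₂ = 0.01369 m.
B₁ = 5.68×10⁻⁴ T, B₂ = 3.96×10⁻⁴ T.
Between antiparallel currents both contributions point the same way, so they add. B = B₁ + B₂ = 5.68×10⁻⁴ + 3.96×10⁻⁴ = 9.64×10⁻⁴ T.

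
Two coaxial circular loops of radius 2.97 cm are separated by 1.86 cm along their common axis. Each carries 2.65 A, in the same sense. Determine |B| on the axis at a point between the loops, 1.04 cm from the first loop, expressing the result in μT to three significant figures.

Each loop contributes B = μ₀IR²/[2(R²+z²)^(3/2)] on the axis, with z measured from that loop.
Loop 1 (z = 0.0104 m): B₁ = 4.71×10⁻⁵ T. Loop 2 (z = 0.0082 m): B₂ = 5.02×10⁻⁵ T.
The fields add: B = B₁ + B₂ = 9.73×10⁻⁵ T.

B ≈ 97.3 μT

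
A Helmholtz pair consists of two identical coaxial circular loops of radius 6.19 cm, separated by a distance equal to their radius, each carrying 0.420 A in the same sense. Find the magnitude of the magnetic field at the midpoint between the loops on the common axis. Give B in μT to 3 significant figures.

B ≈ 6.10 μT

Each loop contributes B = μ₀IR²/[2(R²+z²)^(3/2)] on the axis, with z measured from that loop.
Loop 1 (z = 0.03095 m): B₁ = 3.05×10⁻⁶ T. Loop 2 (z = 0.03095 m): B₂ = 3.05×10⁻⁶ T.
The fields add: B = B₁ + B₂ = 6.10×10⁻⁶ T.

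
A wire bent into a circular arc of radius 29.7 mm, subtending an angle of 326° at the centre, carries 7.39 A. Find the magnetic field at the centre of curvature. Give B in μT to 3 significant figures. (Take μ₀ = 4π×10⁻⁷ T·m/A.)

B ≈ 142 μT

The Biot–Savart field of a circular arc at its centre is B = μ₀Iφ/(4πR), with φ = 5.69 rad.
B = (4π×10⁻⁷ × 7.39 × 5.69) / (4π × 0.0297) = 1.42×10⁻⁴ T.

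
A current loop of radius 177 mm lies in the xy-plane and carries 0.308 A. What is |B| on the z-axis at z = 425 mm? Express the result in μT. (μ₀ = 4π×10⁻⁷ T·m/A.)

B ≈ 0.0621 μT

On the axis of a circular loop, B = μ₀IR² / [2(R²+z²)^(3/2)].
R² + z² = (0.177)² + (0.425)² = 0.212 m², and (R²+z²)^(3/2) = 9.76×10⁻² m³.
B = (4π×10⁻⁷ × 0.308 × 0.03133) / (2 × 9.76×10⁻²) = 6.21×10⁻⁸ T.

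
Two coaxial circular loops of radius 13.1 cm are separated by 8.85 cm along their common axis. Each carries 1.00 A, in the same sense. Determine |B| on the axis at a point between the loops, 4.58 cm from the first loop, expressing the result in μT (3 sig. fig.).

Each loop contributes B = μ₀IR²/[2(R²+z²)^(3/2)] on the axis, with z measured from that loop.
Loop 1 (z = 0.0458 m): B₁ = 4.03×10⁻⁶ T. Loop 2 (z = 0.0427 m): B₂ = 4.12×10⁻⁶ T.
The fields add: B = B₁ + B₂ = 8.16×10⁻⁶ T.

B ≈ 8.16 μT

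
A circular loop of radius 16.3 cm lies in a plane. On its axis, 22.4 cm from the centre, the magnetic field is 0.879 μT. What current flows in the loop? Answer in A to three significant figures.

I ≈ 1.12 A

On the axis of a loop, B = μ₀IR²/[2(R²+z²)^(3/2)], so I = 2B(R²+z²)^(3/2)/(μ₀R²).
R² + z² = 0.02657 + 0.05018 = 0.07674 m²; raised to 3/2 gives 2.13×10⁻² m³.
I = 2 × 8.79×10⁻⁷ × 2.13×10⁻² / (1.26×10⁻⁶ × 0.02657) = 1.12 A.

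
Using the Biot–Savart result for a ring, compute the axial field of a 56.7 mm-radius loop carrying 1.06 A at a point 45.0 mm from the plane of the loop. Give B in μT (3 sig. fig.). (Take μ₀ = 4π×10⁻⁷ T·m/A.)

On the axis of a circular loop, B = μ₀IR² / [2(R²+z²)^(3/2)].
R² + z² = (0.0567)² + (0.045)² = 0.00524 m², and (R²+z²)^(3/2) = 3.79×10⁻⁴ m³.
B = (4π×10⁻⁷ × 1.06 × 0.003215) / (2 × 3.79×10⁻⁴) = 5.65×10⁻⁶ T.

B ≈ 5.65 μT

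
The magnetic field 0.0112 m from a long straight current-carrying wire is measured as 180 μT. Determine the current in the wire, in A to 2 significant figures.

I ≈ 10 A

For a long straight wire B = μ₀I/(2πd), so I = 2πdB/μ₀.
I = 2π × 0.0112 × 1.80×10⁻⁴ / (4π×10⁻⁷) = 10.1 A.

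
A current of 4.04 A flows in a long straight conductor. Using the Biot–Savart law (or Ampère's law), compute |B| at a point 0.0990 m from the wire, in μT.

B ≈ 8.16 μT

For an infinitely long straight wire, B = μ₀I/(2πd).
B = (4π×10⁻⁷ × 4.04) / (2π × 0.099) = 8.16×10⁻⁶ T.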